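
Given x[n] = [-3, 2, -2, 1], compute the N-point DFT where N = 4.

X[k] = Σ(n=0 to 3) x[n] · ω_4^(nk)
where ω_4 = e^(-2πi/4)

Computing each X[k]:
X[0] = -2
X[1] = -1-1i
X[2] = -8
X[3] = -1+1i

X = [-2, -1-1i, -8, -1+1i]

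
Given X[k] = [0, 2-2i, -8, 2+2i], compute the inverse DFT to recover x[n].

x[n] = (1/4) Σ(k=0 to 3) X[k] · e^(2πikn/4)

Computing each x[n]:
x[0] = -1
x[1] = 3
x[2] = -3
x[3] = 1

x = [-1, 3, -3, 1]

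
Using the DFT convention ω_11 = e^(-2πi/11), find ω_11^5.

ω_11^5 = e^(-2πi·5/11)
= cos(-2π·5/11) + i·sin(-2π·5/11)
= cos(-10π/11) + i·sin(-10π/11)

ω_11^5 = cos(-10π/11) + i·sin(-10π/11) = -0.9595-0.2817i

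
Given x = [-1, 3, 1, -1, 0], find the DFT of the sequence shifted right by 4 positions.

Time shift by 4: X_shifted[k] = ω_5^(4k) · X[k]
Shifted x = [3, 1, -1, 0, -1]

DFT(x[n-4]) = [2, 3.8090-1.3143i, 2.6910-2.1266i, 2.6910+2.1266i, 3.8090+1.3143i]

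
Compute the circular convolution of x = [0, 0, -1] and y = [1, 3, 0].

(x ⊛ y)[n] = Σ(m=0 to 2) x[m] · y[(n-m) mod 3]

Computing each output sample:
(x ⊛ y)[0] = -3
(x ⊛ y)[1] = 0
(x ⊛ y)[2] = -1

x ⊛ y = [-3, 0, -1]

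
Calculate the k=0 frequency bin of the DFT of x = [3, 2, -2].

X[0] = Σ(n=0 to 2) x[n] · ω_3^0 = Σ x[n]
= (3) + (2) + (-2)

X[0] = 3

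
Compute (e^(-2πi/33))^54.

Since ω_33^33 = 1, powers reduce modulo 33.
54 mod 33 = 21
So ω_33^54 = ω_33^21 = e^(-2πi·21/33)

ω_33^54 = ω_33^21 = -0.6549+0.7557i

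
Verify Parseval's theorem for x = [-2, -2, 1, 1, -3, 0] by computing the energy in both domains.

Time domain:
Σ|x[n]|² = |-2|² + |-2|² + |1|² + |1|² + |-3|² + |0|² = 19.0000

Frequency domain:
(1/6)Σ|X[k]|² = (1/6)(|-5|² + |-3.0000-1.7321i|² + |1.0000+5.1962i|² + |-3|² + |1.0000-5.1962i|² + |-3.0000+1.7321i|²) = (1/6)·114.0000 = 19.0000

Both sides agree, confirming Parseval's theorem.

Σ|x[n]|² = (1/N)Σ|X[k]|² = 19.0000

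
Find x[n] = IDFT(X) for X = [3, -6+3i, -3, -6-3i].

x[n] = (1/4) Σ(k=0 to 3) X[k] · e^(2πikn/4)

Computing each x[n]:
x[0] = -3
x[1] = 0
x[2] = 3
x[3] = 3

x = [-3, 0, 3, 3]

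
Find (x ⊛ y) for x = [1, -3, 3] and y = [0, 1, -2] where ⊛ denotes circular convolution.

(x ⊛ y)[n] = Σ(m=0 to 2) x[m] · y[(n-m) mod 3]

Computing each output sample:
(x ⊛ y)[0] = 9
(x ⊛ y)[1] = -5
(x ⊛ y)[2] = -5

x ⊛ y = [9, -5, -5]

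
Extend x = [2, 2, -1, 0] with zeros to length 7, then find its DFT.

Original 4-point DFT: [3, 3-2i, -1, 3+2i]
Zero-padded 7-point DFT provides frequency interpolation.

DFT_7([x, 0, ...]) = [3, 3.4695-0.5887i, 2.4559-2.3837i, -0.4254-1.6496i, -0.4254+1.6496i, 2.4559+2.3837i, 3.4695+0.5887i]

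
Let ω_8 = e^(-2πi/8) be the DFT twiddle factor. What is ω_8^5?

ω_8^5 = e^(-2πi·5/8)
= cos(-2π·5/8) + i·sin(-2π·5/8)
= cos(-10π/8) + i·sin(-10π/8)

ω_8^5 = cos(-10π/8) + i·sin(-10π/8) = -0.7071+0.7071i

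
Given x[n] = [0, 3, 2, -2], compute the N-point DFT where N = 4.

X[k] = Σ(n=0 to 3) x[n] · ω_4^(nk)
where ω_4 = e^(-2πi/4)

Computing each X[k]:
X[0] = 3
X[1] = -2-5i
X[2] = 1
X[3] = -2+5i

X = [3, -2-5i, 1, -2+5i]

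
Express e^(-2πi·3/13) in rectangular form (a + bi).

ω_13^3 = e^(-2πi·3/13)
= cos(-2π·3/13) + i·sin(-2π·3/13)
= cos(-6π/13) + i·sin(-6π/13)

ω_13^3 = cos(-6π/13) + i·sin(-6π/13) = 0.1205-0.9927i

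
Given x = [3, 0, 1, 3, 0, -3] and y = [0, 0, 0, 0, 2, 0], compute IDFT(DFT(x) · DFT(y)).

(x ⊛ y)[n] = Σ(m=0 to 5) x[m] · y[(n-m) mod 6]

Computing each output sample:
(x ⊛ y)[0] = 2
(x ⊛ y)[1] = 6
(x ⊛ y)[2] = 0
(x ⊛ y)[3] = -6
(x ⊛ y)[4] = 6
(x ⊛ y)[5] = 0

x ⊛ y = [2, 6, 0, -6, 6, 0]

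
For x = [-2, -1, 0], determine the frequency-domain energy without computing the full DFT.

Parseval: Σ|x[n]|² = (1/N)Σ|X[k]|², so Σ|X[k]|² = N·Σ|x[n]|² = 3·5.0000

Σ|X[k]|² = N·Σ|x[n]|² = 3·5.0000 = 15.0000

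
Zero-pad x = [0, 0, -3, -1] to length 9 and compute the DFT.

Original 4-point DFT: [-4, 3-1i, -2, 3+1i]
Zero-padded 9-point DFT provides frequency interpolation.

DFT_9([x, 0, ...]) = [-4, -0.0209+3.8204i, 3.3191+0.1600i, 0.5000-2.5981i, -1.7981-1.0623i, -1.7981+1.0623i, 0.5000+2.5981i, 3.3191-0.1600i, -0.0209-3.8204i]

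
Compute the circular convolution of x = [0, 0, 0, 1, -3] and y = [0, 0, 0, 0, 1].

(x ⊛ y)[n] = Σ(m=0 to 4) x[m] · y[(n-m) mod 5]

Computing each output sample:
(x ⊛ y)[0] = 0
(x ⊛ y)[1] = 0
(x ⊛ y)[2] = 1
(x ⊛ y)[3] = -3
(x ⊛ y)[4] = 0

x ⊛ y = [0, 0, 1, -3, 0]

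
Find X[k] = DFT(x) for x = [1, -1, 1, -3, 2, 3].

X[k] = Σ(n=0 to 5) x[n] · ω_6^(nk)
where ω_6 = e^(-2πi/6)

Computing each X[k]:
X[0] = 3
X[1] = 3.5000+4.3301i
X[2] = -4.5000+2.5981i
X[3] = 5
X[4] = -4.5000-2.5981i
X[5] = 3.5000-4.3301i

X = [3, 3.5000+4.3301i, -4.5000+2.5981i, 5, -4.5000-2.5981i, 3.5000-4.3301i]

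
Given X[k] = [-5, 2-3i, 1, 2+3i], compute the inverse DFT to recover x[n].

x[n] = (1/4) Σ(k=0 to 3) X[k] · e^(2πikn/4)

Computing each x[n]:
x[0] = 0
x[1] = 0
x[2] = -2
x[3] = -3

x = [0, 0, -2, -3]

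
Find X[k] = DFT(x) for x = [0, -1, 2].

X[k] = Σ(n=0 to 2) x[n] · ω_3^(nk)
where ω_3 = e^(-2πi/3)

Computing each X[k]:
X[0] = 1
X[1] = -0.5000+2.5981i
X[2] = -0.5000-2.5981i

X = [1, -0.5000+2.5981i, -0.5000-2.5981i]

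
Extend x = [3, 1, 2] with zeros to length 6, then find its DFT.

Original 3-point DFT: [6, 1.5000+0.8660i, 1.5000-0.8660i]
Zero-padded 6-point DFT provides frequency interpolation.

DFT_6([x, 0, ...]) = [6, 2.5000-2.5981i, 1.5000+0.8660i, 4, 1.5000-0.8660i, 2.5000+2.5981i]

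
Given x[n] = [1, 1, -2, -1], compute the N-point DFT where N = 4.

X[k] = Σ(n=0 to 3) x[n] · ω_4^(nk)
where ω_4 = e^(-2πi/4)

Computing each X[k]:
X[0] = -1
X[1] = 3-2i
X[2] = -1
X[3] = 3+2i

X = [-1, 3-2i, -1, 3+2i]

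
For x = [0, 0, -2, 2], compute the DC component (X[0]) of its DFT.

X[0] = Σ(n=0 to 3) x[n] · ω_4^0 = Σ x[n]
= (0) + (0) + (-2) + (2)

X[0] = 0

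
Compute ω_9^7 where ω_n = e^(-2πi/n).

ω_9^7 = e^(-2πi·7/9)
= cos(-2π·7/9) + i·sin(-2π·7/9)
= cos(-14π/9) + i·sin(-14π/9)

ω_9^7 = cos(-14π/9) + i·sin(-14π/9) = 0.1736+0.9848i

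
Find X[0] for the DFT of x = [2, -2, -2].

X[0] = Σ(n=0 to 2) x[n] · ω_3^0 = Σ x[n]
= (2) + (-2) + (-2)

X[0] = -2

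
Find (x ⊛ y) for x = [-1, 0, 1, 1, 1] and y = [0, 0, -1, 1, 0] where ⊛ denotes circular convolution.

(x ⊛ y)[n] = Σ(m=0 to 4) x[m] · y[(n-m) mod 5]

Computing each output sample:
(x ⊛ y)[0] = 0
(x ⊛ y)[1] = 0
(x ⊛ y)[2] = 2
(x ⊛ y)[3] = -1
(x ⊛ y)[4] = -1

x ⊛ y = [0, 0, 2, -1, -1]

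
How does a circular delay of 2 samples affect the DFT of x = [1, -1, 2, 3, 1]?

Time shift by 2: X_shifted[k] = ω_5^(2k) · X[k]
Shifted x = [3, 1, 1, -1, 2]

DFT(x[n-2]) = [6, 3.9271-0.2245i, 0.5729+2.4899i, 0.5729-2.4899i, 3.9271+0.2245i]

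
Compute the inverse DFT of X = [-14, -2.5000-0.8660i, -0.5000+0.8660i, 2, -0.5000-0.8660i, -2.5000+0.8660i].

x[n] = (1/6) Σ(k=0 to 5) X[k] · e^(2πikn/6)

Computing each x[n]:
x[0] = -3
x[1] = -3
x[2] = -1
x[3] = -2
x[4] = -2
x[5] = -3

x = [-3, -3, -1, -2, -2, -3]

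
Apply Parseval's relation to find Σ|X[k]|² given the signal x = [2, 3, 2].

Parseval: Σ|x[n]|² = (1/N)Σ|X[k]|², so Σ|X[k]|² = N·Σ|x[n]|² = 3·17.0000

Σ|X[k]|² = N·Σ|x[n]|² = 3·17.0000 = 51.0000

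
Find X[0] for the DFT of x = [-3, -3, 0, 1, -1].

X[0] = Σ(n=0 to 4) x[n] · ω_5^0 = Σ x[n]
= (-3) + (-3) + (0) + (1) + (-1)

X[0] = -6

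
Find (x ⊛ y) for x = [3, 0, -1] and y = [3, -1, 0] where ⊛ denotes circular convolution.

(x ⊛ y)[n] = Σ(m=0 to 2) x[m] · y[(n-m) mod 3]

Computing each output sample:
(x ⊛ y)[0] = 10
(x ⊛ y)[1] = -3
(x ⊛ y)[2] = -3

x ⊛ y = [10, -3, -3]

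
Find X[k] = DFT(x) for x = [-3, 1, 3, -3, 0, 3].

X[k] = Σ(n=0 to 5) x[n] · ω_6^(nk)
where ω_6 = e^(-2πi/6)

Computing each X[k]:
X[0] = 1
X[1] = 0.5000-0.8660i
X[2] = -9.5000+4.3301i
X[3] = -1
X[4] = -9.5000-4.3301i
X[5] = 0.5000+0.8660i

X = [1, 0.5000-0.8660i, -9.5000+4.3301i, -1, -9.5000-4.3301i, 0.5000+0.8660i]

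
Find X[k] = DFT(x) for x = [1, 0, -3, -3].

X[k] = Σ(n=0 to 3) x[n] · ω_4^(nk)
where ω_4 = e^(-2πi/4)

Computing each X[k]:
X[0] = -5
X[1] = 4-3i
X[2] = 1
X[3] = 4+3i

X = [-5, 4-3i, 1, 4+3i]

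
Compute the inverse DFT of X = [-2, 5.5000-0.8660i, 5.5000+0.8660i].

x[n] = (1/3) Σ(k=0 to 2) X[k] · e^(2πikn/3)

Computing each x[n]:
x[0] = 3
x[1] = -2
x[2] = -3

x = [3, -2, -3]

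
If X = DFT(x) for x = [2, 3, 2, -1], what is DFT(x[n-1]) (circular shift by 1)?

Time shift by 1: X_shifted[k] = ω_4^(1k) · X[k]
Shifted x = [-1, 2, 3, 2]

DFT(x[n-1]) = [6, -4, -2, -4]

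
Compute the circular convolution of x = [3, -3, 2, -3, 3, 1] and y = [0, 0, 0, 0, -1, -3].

(x ⊛ y)[n] = Σ(m=0 to 5) x[m] · y[(n-m) mod 6]

Computing each output sample:
(x ⊛ y)[0] = 7
(x ⊛ y)[1] = -3
(x ⊛ y)[2] = 6
(x ⊛ y)[3] = -10
(x ⊛ y)[4] = -6
(x ⊛ y)[5] = -6

x ⊛ y = [7, -3, 6, -10, -6, -6]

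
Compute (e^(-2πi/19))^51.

Since ω_19^19 = 1, powers reduce modulo 19.
51 mod 19 = 13
So ω_19^51 = ω_19^13 = e^(-2πi·13/19)

ω_19^51 = ω_19^13 = -0.4017+0.9158i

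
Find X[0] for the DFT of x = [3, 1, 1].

X[0] = Σ(n=0 to 2) x[n] · ω_3^0 = Σ x[n]
= (3) + (1) + (1)

X[0] = 5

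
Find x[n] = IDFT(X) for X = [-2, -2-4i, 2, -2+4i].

x[n] = (1/4) Σ(k=0 to 3) X[k] · e^(2πikn/4)

Computing each x[n]:
x[0] = -1
x[1] = 1
x[2] = 1
x[3] = -3

x = [-1, 1, 1, -3]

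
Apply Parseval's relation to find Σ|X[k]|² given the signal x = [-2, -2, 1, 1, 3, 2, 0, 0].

Parseval: Σ|x[n]|² = (1/N)Σ|X[k]|², so Σ|X[k]|² = N·Σ|x[n]|² = 8·23.0000

Σ|X[k]|² = N·Σ|x[n]|² = 8·23.0000 = 184.0000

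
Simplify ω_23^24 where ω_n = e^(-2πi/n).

Since ω_23^23 = 1, powers reduce modulo 23.
24 mod 23 = 1
So ω_23^24 = ω_23^1 = e^(-2πi·1/23)

ω_23^24 = ω_23^1 = 0.9629-0.2698i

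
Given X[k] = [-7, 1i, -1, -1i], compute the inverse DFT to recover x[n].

x[n] = (1/4) Σ(k=0 to 3) X[k] · e^(2πikn/4)

Computing each x[n]:
x[0] = -2
x[1] = -2
x[2] = -2
x[3] = -1

x = [-2, -2, -2, -1]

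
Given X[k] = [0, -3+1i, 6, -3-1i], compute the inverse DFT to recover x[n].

x[n] = (1/4) Σ(k=0 to 3) X[k] · e^(2πikn/4)

Computing each x[n]:
x[0] = 0
x[1] = -2
x[2] = 3
x[3] = -1

x = [0, -2, 3, -1]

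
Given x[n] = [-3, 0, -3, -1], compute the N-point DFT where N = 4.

X[k] = Σ(n=0 to 3) x[n] · ω_4^(nk)
where ω_4 = e^(-2πi/4)

Computing each X[k]:
X[0] = -7
X[1] = -1i
X[2] = -5
X[3] = 1i

X = [-7, -1i, -5, 1i]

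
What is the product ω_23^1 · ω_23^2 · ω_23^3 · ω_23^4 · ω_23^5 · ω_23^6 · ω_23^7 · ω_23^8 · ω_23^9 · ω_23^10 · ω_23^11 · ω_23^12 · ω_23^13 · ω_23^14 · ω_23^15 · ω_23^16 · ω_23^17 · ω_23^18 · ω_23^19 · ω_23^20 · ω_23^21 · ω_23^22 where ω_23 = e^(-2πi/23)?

The primitive 23rd roots of unity are ω_23^k for k coprime to 23: k ∈ {1, 2, 3, 4, 5, 6, 7, 8, 9, 10, 11, 12, 13, 14, 15, 16, 17, 18, 19, 20, 21, 22}
Their product equals the constant term of the cyclotomic polynomial Φ_23(x) up to sign.
For n ≥ 3, the product of all primitive nth roots of unity is 1. (For n=1 it is 1; for n=2 it is -1.)

1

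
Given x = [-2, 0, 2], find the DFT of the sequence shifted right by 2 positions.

Time shift by 2: X_shifted[k] = ω_3^(2k) · X[k]
Shifted x = [0, 2, -2]

DFT(x[n-2]) = [0, -3.4641i, 3.4641i]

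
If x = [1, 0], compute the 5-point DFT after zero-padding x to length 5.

Original 2-point DFT: [1, 1]
Zero-padded 5-point DFT provides frequency interpolation.

DFT_5([x, 0, ...]) = [1, 1, 1, 1, 1]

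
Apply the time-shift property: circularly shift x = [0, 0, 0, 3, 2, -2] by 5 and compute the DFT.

Time shift by 5: X_shifted[k] = ω_6^(5k) · X[k]
Shifted x = [0, 0, 3, 2, -2, 0]

DFT(x[n-5]) = [3, -2.5000-4.3301i, 1.5000+4.3301i, -1, 1.5000-4.3301i, -2.5000+4.3301i]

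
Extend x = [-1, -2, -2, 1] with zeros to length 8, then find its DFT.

Original 4-point DFT: [-4, 1+3i, -2, 1-3i]
Zero-padded 8-point DFT provides frequency interpolation.

DFT_8([x, 0, ...]) = [-4, -3.1213+2.7071i, 1+3i, 1.1213-1.2929i, -2, 1.1213+1.2929i, 1-3i, -3.1213-2.7071i]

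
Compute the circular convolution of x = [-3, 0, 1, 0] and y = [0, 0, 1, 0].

(x ⊛ y)[n] = Σ(m=0 to 3) x[m] · y[(n-m) mod 4]

Computing each output sample:
(x ⊛ y)[0] = 1
(x ⊛ y)[1] = 0
(x ⊛ y)[2] = -3
(x ⊛ y)[3] = 0

x ⊛ y = [1, 0, -3, 0]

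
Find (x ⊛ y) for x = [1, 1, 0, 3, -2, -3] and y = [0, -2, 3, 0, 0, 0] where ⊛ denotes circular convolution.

(x ⊛ y)[n] = Σ(m=0 to 5) x[m] · y[(n-m) mod 6]

Computing each output sample:
(x ⊛ y)[0] = 0
(x ⊛ y)[1] = -11
(x ⊛ y)[2] = 1
(x ⊛ y)[3] = 3
(x ⊛ y)[4] = -6
(x ⊛ y)[5] = 13

x ⊛ y = [0, -11, 1, 3, -6, 13]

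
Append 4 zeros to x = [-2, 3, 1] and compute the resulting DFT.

Original 3-point DFT: [2, -4.0000-1.7321i, -4.0000+1.7321i]
Zero-padded 7-point DFT provides frequency interpolation.

DFT_7([x, 0, ...]) = [2, -0.3521-3.3204i, -3.5685-2.4909i, -4.0794-0.5198i, -4.0794+0.5198i, -3.5685+2.4909i, -0.3521+3.3204i]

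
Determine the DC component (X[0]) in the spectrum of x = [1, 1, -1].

X[0] = Σ(n=0 to 2) x[n] · ω_3^0 = Σ x[n]
= (1) + (1) + (-1)

X[0] = 1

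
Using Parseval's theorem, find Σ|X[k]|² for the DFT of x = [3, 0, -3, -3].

Parseval: Σ|x[n]|² = (1/N)Σ|X[k]|², so Σ|X[k]|² = N·Σ|x[n]|² = 4·27.0000

Σ|X[k]|² = N·Σ|x[n]|² = 4·27.0000 = 108.0000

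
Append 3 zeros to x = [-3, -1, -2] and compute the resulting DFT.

Original 3-point DFT: [-6, -1.5000-0.8660i, -1.5000+0.8660i]
Zero-padded 6-point DFT provides frequency interpolation.

DFT_6([x, 0, ...]) = [-6, -2.5000+2.5981i, -1.5000-0.8660i, -4, -1.5000+0.8660i, -2.5000-2.5981i]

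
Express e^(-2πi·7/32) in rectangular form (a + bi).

ω_32^7 = e^(-2πi·7/32)
= cos(-2π·7/32) + i·sin(-2π·7/32)
= cos(-14π/32) + i·sin(-14π/32)

ω_32^7 = cos(-14π/32) + i·sin(-14π/32) = 0.1951-0.9808i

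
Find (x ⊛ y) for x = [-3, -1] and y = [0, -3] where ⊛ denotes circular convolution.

(x ⊛ y)[n] = Σ(m=0 to 1) x[m] · y[(n-m) mod 2]

Computing each output sample:
(x ⊛ y)[0] = 3
(x ⊛ y)[1] = 9

x ⊛ y = [3, 9]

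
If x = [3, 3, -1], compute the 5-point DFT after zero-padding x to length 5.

Original 3-point DFT: [5, 2.0000-3.4641i, 2.0000+3.4641i]
Zero-padded 5-point DFT provides frequency interpolation.

DFT_5([x, 0, ...]) = [5, 4.7361-2.2654i, 0.2639-2.7144i, 0.2639+2.7144i, 4.7361+2.2654i]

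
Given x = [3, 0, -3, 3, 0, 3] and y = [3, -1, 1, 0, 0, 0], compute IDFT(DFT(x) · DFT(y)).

(x ⊛ y)[n] = Σ(m=0 to 5) x[m] · y[(n-m) mod 6]

Computing each output sample:
(x ⊛ y)[0] = 6
(x ⊛ y)[1] = 0
(x ⊛ y)[2] = -6
(x ⊛ y)[3] = 12
(x ⊛ y)[4] = -6
(x ⊛ y)[5] = 12

x ⊛ y = [6, 0, -6, 12, -6, 12]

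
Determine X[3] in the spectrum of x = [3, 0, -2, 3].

X[3] = Σ(n=0 to 3) x[n] · ω_4^(3n) where ω_4 = e^(-2πi/4)
= (3)·ω_4^0 + (0)·ω_4^3 + (-2)·ω_4^6 + (3)·ω_4^9

X[3] = 5-3i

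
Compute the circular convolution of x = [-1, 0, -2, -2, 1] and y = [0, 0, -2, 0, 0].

(x ⊛ y)[n] = Σ(m=0 to 4) x[m] · y[(n-m) mod 5]

Computing each output sample:
(x ⊛ y)[0] = 4
(x ⊛ y)[1] = -2
(x ⊛ y)[2] = 2
(x ⊛ y)[3] = 0
(x ⊛ y)[4] = 4

x ⊛ y = [4, -2, 2, 0, 4]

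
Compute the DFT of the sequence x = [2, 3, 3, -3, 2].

X[k] = Σ(n=0 to 4) x[n] · ω_5^(nk)
where ω_5 = e^(-2πi/5)

Computing each X[k]:
X[0] = 7
X[1] = 3.5451-4.4778i
X[2] = -2.0451+5.1186i
X[3] = -2.0451-5.1186i
X[4] = 3.5451+4.4778i

X = [7, 3.5451-4.4778i, -2.0451+5.1186i, -2.0451-5.1186i, 3.5451+4.4778i]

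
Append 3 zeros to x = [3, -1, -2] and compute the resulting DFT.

Original 3-point DFT: [0, 4.5000-0.8660i, 4.5000+0.8660i]
Zero-padded 6-point DFT provides frequency interpolation.

DFT_6([x, 0, ...]) = [0, 3.5000+2.5981i, 4.5000-0.8660i, 2, 4.5000+0.8660i, 3.5000-2.5981i]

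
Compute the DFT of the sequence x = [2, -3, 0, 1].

X[k] = Σ(n=0 to 3) x[n] · ω_4^(nk)
where ω_4 = e^(-2πi/4)

Computing each X[k]:
X[0] = 0
X[1] = 2+4i
X[2] = 4
X[3] = 2-4i

X = [0, 2+4i, 4, 2-4i]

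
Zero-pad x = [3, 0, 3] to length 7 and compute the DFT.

Original 3-point DFT: [6, 1.5000+2.5981i, 1.5000-2.5981i]
Zero-padded 7-point DFT provides frequency interpolation.

DFT_7([x, 0, ...]) = [6, 2.3324-2.9248i, 0.2971+1.3017i, 4.8705+2.3455i, 4.8705-2.3455i, 0.2971-1.3017i, 2.3324+2.9248i]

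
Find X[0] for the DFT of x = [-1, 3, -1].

X[0] = Σ(n=0 to 2) x[n] · ω_3^0 = Σ x[n]
= (-1) + (3) + (-1)

X[0] = 1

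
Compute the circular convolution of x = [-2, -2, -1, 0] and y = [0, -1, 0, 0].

(x ⊛ y)[n] = Σ(m=0 to 3) x[m] · y[(n-m) mod 4]

Computing each output sample:
(x ⊛ y)[0] = 0
(x ⊛ y)[1] = 2
(x ⊛ y)[2] = 2
(x ⊛ y)[3] = 1

x ⊛ y = [0, 2, 2, 1]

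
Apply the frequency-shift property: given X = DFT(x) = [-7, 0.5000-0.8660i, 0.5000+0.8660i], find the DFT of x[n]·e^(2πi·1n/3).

Modulation property: DFT(ω_3^(-1n)·x[n]) = X[(k-1) mod 3], so circularly shift X by 1 positions.

X[k-1] = [0.5000+0.8660i, -7, 0.5000-0.8660i]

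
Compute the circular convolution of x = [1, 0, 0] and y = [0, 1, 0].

(x ⊛ y)[n] = Σ(m=0 to 2) x[m] · y[(n-m) mod 3]

Computing each output sample:
(x ⊛ y)[0] = 0
(x ⊛ y)[1] = 1
(x ⊛ y)[2] = 0

x ⊛ y = [0, 1, 0]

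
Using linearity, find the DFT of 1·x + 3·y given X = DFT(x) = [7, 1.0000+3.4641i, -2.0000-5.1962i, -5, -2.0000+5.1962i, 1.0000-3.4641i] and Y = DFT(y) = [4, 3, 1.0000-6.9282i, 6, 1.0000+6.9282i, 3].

By linearity: DFT(1x + 3y) = 1·DFT(x) + 3·DFT(y)
= 1·[7, 1.0000+3.4641i, -2.0000-5.1962i, -5, -2.0000+5.1962i, 1.0000-3.4641i] + 3·[4, 3, 1.0000-6.9282i, 6, 1.0000+6.9282i, 3]

Computing element-wise:
Z[0] = 1·(7) + 3·(4) = 19
Z[1] = 1·(1.0000+3.4641i) + 3·(3) = 10.0000+3.4641i
Z[2] = 1·(-2.0000-5.1962i) + 3·(1.0000-6.9282i) = 1.0000-25.9808i
Z[3] = 1·(-5) + 3·(6) = 13
Z[4] = 1·(-2.0000+5.1962i) + 3·(1.0000+6.9282i) = 1.0000+25.9808i
Z[5] = 1·(1.0000-3.4641i) + 3·(3) = 10.0000-3.4641i

DFT(1x + 3y) = 1·X + 3·Y = [19, 10.0000+3.4641i, 1.0000-25.9808i, 13, 1.0000+25.9808i, 10.0000-3.4641i]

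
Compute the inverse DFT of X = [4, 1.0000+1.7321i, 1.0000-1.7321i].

x[n] = (1/3) Σ(k=0 to 2) X[k] · e^(2πikn/3)

Computing each x[n]:
x[0] = 2
x[1] = 0
x[2] = 2

x = [2, 0, 2]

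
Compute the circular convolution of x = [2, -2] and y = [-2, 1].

(x ⊛ y)[n] = Σ(m=0 to 1) x[m] · y[(n-m) mod 2]

Computing each output sample:
(x ⊛ y)[0] = -6
(x ⊛ y)[1] = 6

x ⊛ y = [-6, 6]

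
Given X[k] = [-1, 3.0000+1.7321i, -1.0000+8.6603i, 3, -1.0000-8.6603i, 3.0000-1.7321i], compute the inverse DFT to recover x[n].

x[n] = (1/6) Σ(k=0 to 5) X[k] · e^(2πikn/6)

Computing each x[n]:
x[0] = 1
x[1] = -3
x[2] = 2
x[3] = -2
x[4] = -2
x[5] = 3

x = [1, -3, 2, -2, -2, 3]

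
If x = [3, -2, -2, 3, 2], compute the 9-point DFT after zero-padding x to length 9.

Original 5-point DFT: [4, 2.1910+6.7432i, 3.3090-2.4041i, 3.3090+2.4041i, 2.1910-6.7432i]
Zero-padded 9-point DFT provides frequency interpolation.

DFT_9([x, 0, ...]) = [4, -2.2588-0.0269i, 4.5642+6.5373i, 7.0000-1.7321i, 2.1946-1.2300i, 2.1946+1.2300i, 7.0000+1.7321i, 4.5642-6.5373i, -2.2588+0.0269i]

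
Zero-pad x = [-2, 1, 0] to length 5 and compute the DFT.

Original 3-point DFT: [-1, -2.5000-0.8660i, -2.5000+0.8660i]
Zero-padded 5-point DFT provides frequency interpolation.

DFT_5([x, 0, ...]) = [-1, -1.6910-0.9511i, -2.8090-0.5878i, -2.8090+0.5878i, -1.6910+0.9511i]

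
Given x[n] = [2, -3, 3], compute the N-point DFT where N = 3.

X[k] = Σ(n=0 to 2) x[n] · ω_3^(nk)
where ω_3 = e^(-2πi/3)

Computing each X[k]:
X[0] = 2
X[1] = 2.0000+5.1962i
X[2] = 2.0000-5.1962i

X = [2, 2.0000+5.1962i, 2.0000-5.1962i]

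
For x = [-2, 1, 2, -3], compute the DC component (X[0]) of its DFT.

X[0] = Σ(n=0 to 3) x[n] · ω_4^0 = Σ x[n]
= (-2) + (1) + (2) + (-3)

X[0] = -2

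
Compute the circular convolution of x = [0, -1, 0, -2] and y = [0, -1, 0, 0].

(x ⊛ y)[n] = Σ(m=0 to 3) x[m] · y[(n-m) mod 4]

Computing each output sample:
(x ⊛ y)[0] = 2
(x ⊛ y)[1] = 0
(x ⊛ y)[2] = 1
(x ⊛ y)[3] = 0

x ⊛ y = [2, 0, 1, 0]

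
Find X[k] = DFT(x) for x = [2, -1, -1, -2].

X[k] = Σ(n=0 to 3) x[n] · ω_4^(nk)
where ω_4 = e^(-2πi/4)

Computing each X[k]:
X[0] = -2
X[1] = 3-1i
X[2] = 4
X[3] = 3+1i

X = [-2, 3-1i, 4, 3+1i]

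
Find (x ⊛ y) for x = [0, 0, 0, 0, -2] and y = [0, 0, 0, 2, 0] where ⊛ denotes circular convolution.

(x ⊛ y)[n] = Σ(m=0 to 4) x[m] · y[(n-m) mod 5]

Computing each output sample:
(x ⊛ y)[0] = 0
(x ⊛ y)[1] = 0
(x ⊛ y)[2] = -4
(x ⊛ y)[3] = 0
(x ⊛ y)[4] = 0

x ⊛ y = [0, 0, -4, 0, 0]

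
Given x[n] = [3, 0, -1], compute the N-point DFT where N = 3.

X[k] = Σ(n=0 to 2) x[n] · ω_3^(nk)
where ω_3 = e^(-2πi/3)

Computing each X[k]:
X[0] = 2
X[1] = 3.5000-0.8660i
X[2] = 3.5000+0.8660i

X = [2, 3.5000-0.8660i, 3.5000+0.8660i]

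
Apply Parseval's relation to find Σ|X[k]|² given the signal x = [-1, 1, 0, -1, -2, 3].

Parseval: Σ|x[n]|² = (1/N)Σ|X[k]|², so Σ|X[k]|² = N·Σ|x[n]|² = 6·16.0000

Σ|X[k]|² = N·Σ|x[n]|² = 6·16.0000 = 96.0000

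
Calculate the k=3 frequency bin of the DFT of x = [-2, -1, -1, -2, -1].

X[3] = Σ(n=0 to 4) x[n] · ω_5^(3n) where ω_5 = e^(-2πi/5)
= (-2)·ω_5^0 + (-1)·ω_5^3 + (-1)·ω_5^6 + (-2)·ω_5^9 + (-1)·ω_5^12

X[3] = -1.3090-0.9511i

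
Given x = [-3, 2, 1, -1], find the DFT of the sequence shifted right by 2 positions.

Time shift by 2: X_shifted[k] = ω_4^(2k) · X[k]
Shifted x = [1, -1, -3, 2]

DFT(x[n-2]) = [-1, 4+3i, -3, 4-3i]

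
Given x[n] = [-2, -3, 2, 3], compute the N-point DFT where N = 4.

X[k] = Σ(n=0 to 3) x[n] · ω_4^(nk)
where ω_4 = e^(-2πi/4)

Computing each X[k]:
X[0] = 0
X[1] = -4+6i
X[2] = 0
X[3] = -4-6i

X = [0, -4+6i, 0, -4-6i]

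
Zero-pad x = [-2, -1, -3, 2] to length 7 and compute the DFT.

Original 4-point DFT: [-4, 1+3i, -6, 1-3i]
Zero-padded 7-point DFT provides frequency interpolation.

DFT_7([x, 0, ...]) = [-4, -3.7579+2.8388i, 2.1724+1.2369i, -3.4145-3.8615i, -3.4145+3.8615i, 2.1724-1.2369i, -3.7579-2.8388i]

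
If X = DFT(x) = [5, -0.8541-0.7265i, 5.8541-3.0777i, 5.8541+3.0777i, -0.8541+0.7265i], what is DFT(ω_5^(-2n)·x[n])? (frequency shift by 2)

Modulation property: DFT(ω_5^(-2n)·x[n]) = X[(k-2) mod 5], so circularly shift X by 2 positions.

X[k-2] = [5.8541+3.0777i, -0.8541+0.7265i, 5, -0.8541-0.7265i, 5.8541-3.0777i]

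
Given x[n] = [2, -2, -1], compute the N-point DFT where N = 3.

X[k] = Σ(n=0 to 2) x[n] · ω_3^(nk)
where ω_3 = e^(-2πi/3)

Computing each X[k]:
X[0] = -1
X[1] = 3.5000+0.8660i
X[2] = 3.5000-0.8660i

X = [-1, 3.5000+0.8660i, 3.5000-0.8660i]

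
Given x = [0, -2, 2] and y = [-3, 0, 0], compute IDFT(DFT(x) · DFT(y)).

(x ⊛ y)[n] = Σ(m=0 to 2) x[m] · y[(n-m) mod 3]

Computing each output sample:
(x ⊛ y)[0] = 0
(x ⊛ y)[1] = 6
(x ⊛ y)[2] = -6

x ⊛ y = [0, 6, -6]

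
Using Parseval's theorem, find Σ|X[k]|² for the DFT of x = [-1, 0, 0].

Parseval: Σ|x[n]|² = (1/N)Σ|X[k]|², so Σ|X[k]|² = N·Σ|x[n]|² = 3·1.0000

Σ|X[k]|² = N·Σ|x[n]|² = 3·1.0000 = 3.0000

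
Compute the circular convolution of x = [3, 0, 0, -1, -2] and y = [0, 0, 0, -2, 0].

(x ⊛ y)[n] = Σ(m=0 to 4) x[m] · y[(n-m) mod 5]

Computing each output sample:
(x ⊛ y)[0] = 0
(x ⊛ y)[1] = 2
(x ⊛ y)[2] = 4
(x ⊛ y)[3] = -6
(x ⊛ y)[4] = 0

x ⊛ y = [0, 2, 4, -6, 0]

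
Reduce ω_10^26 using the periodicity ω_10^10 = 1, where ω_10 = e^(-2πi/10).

Since ω_10^10 = 1, powers reduce modulo 10.
26 mod 10 = 6
So ω_10^26 = ω_10^6 = e^(-2πi·6/10)

ω_10^26 = ω_10^6 = -0.8090+0.5878i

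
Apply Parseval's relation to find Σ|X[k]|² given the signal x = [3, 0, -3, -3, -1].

Parseval: Σ|x[n]|² = (1/N)Σ|X[k]|², so Σ|X[k]|² = N·Σ|x[n]|² = 5·28.0000

Σ|X[k]|² = N·Σ|x[n]|² = 5·28.0000 = 140.0000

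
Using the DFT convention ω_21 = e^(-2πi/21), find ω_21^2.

ω_21^2 = e^(-2πi·2/21)
= cos(-2π·2/21) + i·sin(-2π·2/21)
= cos(-4π/21) + i·sin(-4π/21)

ω_21^2 = cos(-4π/21) + i·sin(-4π/21) = 0.8262-0.5633i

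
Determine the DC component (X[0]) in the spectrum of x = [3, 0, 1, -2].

X[0] = Σ(n=0 to 3) x[n] · ω_4^0 = Σ x[n]
= (3) + (0) + (1) + (-2)

X[0] = 2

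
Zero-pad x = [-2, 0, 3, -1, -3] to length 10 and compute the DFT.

Original 5-point DFT: [-3, -4.5451-5.2043i, 1.0451+2.0409i, 1.0451-2.0409i, -4.5451+5.2043i]
Zero-padded 10-point DFT provides frequency interpolation.

DFT_10([x, 0, ...]) = [-3, 1.6631-0.1388i, -4.5451-5.2043i, -6.1631+4.0287i, 1.0451+2.0409i, -1, 1.0451-2.0409i, -6.1631-4.0287i, -4.5451+5.2043i, 1.6631+0.1388i]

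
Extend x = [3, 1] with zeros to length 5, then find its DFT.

Original 2-point DFT: [4, 2]
Zero-padded 5-point DFT provides frequency interpolation.

DFT_5([x, 0, ...]) = [4, 3.3090-0.9511i, 2.1910-0.5878i, 2.1910+0.5878i, 3.3090+0.9511i]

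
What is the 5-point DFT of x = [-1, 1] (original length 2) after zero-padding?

Original 2-point DFT: [0, -2]
Zero-padded 5-point DFT provides frequency interpolation.

DFT_5([x, 0, ...]) = [0, -0.6910-0.9511i, -1.8090-0.5878i, -1.8090+0.5878i, -0.6910+0.9511i]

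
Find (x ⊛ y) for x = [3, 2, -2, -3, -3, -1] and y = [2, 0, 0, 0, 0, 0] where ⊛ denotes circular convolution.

(x ⊛ y)[n] = Σ(m=0 to 5) x[m] · y[(n-m) mod 6]

Computing each output sample:
(x ⊛ y)[0] = 6
(x ⊛ y)[1] = 4
(x ⊛ y)[2] = -4
(x ⊛ y)[3] = -6
(x ⊛ y)[4] = -6
(x ⊛ y)[5] = -2

x ⊛ y = [6, 4, -4, -6, -6, -2]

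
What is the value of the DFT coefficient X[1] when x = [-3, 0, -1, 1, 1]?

X[1] = Σ(n=0 to 4) x[n] · ω_5^(1n) where ω_5 = e^(-2πi/5)
= (-3)·ω_5^0 + (0)·ω_5^1 + (-1)·ω_5^2 + (1)·ω_5^3 + (1)·ω_5^4

X[1] = -2.6910+2.1266i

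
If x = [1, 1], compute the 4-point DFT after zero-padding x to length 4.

Original 2-point DFT: [2, 0]
Zero-padded 4-point DFT provides frequency interpolation.

DFT_4([x, 0, ...]) = [2, 1-1i, 0, 1+1i]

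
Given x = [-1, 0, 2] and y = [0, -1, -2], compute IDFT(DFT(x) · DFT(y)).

(x ⊛ y)[n] = Σ(m=0 to 2) x[m] · y[(n-m) mod 3]

Computing each output sample:
(x ⊛ y)[0] = -2
(x ⊛ y)[1] = -3
(x ⊛ y)[2] = 2

x ⊛ y = [-2, -3, 2]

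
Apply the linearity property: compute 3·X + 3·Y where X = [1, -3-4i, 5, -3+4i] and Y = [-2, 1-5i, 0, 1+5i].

By linearity: DFT(3x + 3y) = 3·DFT(x) + 3·DFT(y)
= 3·[1, -3-4i, 5, -3+4i] + 3·[-2, 1-5i, 0, 1+5i]

Computing element-wise:
Z[0] = 3·(1) + 3·(-2) = -3
Z[1] = 3·(-3-4i) + 3·(1-5i) = -6-27i
Z[2] = 3·(5) + 3·(0) = 15
Z[3] = 3·(-3+4i) + 3·(1+5i) = -6+27i

DFT(3x + 3y) = 3·X + 3·Y = [-3, -6-27i, 15, -6+27i]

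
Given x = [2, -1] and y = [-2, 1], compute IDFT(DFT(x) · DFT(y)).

(x ⊛ y)[n] = Σ(m=0 to 1) x[m] · y[(n-m) mod 2]

Computing each output sample:
(x ⊛ y)[0] = -5
(x ⊛ y)[1] = 4

x ⊛ y = [-5, 4]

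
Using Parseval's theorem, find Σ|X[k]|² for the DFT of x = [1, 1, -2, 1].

Parseval: Σ|x[n]|² = (1/N)Σ|X[k]|², so Σ|X[k]|² = N·Σ|x[n]|² = 4·7.0000

Σ|X[k]|² = N·Σ|x[n]|² = 4·7.0000 = 28.0000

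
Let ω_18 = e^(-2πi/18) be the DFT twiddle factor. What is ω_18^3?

ω_18^3 = e^(-2πi·3/18)
= cos(-2π·3/18) + i·sin(-2π·3/18)
= cos(-6π/18) + i·sin(-6π/18)

ω_18^3 = cos(-6π/18) + i·sin(-6π/18) = 0.5000-0.8660i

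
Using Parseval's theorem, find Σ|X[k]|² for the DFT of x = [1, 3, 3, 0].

Parseval: Σ|x[n]|² = (1/N)Σ|X[k]|², so Σ|X[k]|² = N·Σ|x[n]|² = 4·19.0000

Σ|X[k]|² = N·Σ|x[n]|² = 4·19.0000 = 76.0000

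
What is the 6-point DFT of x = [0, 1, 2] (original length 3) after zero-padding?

Original 3-point DFT: [3, -1.5000+0.8660i, -1.5000-0.8660i]
Zero-padded 6-point DFT provides frequency interpolation.

DFT_6([x, 0, ...]) = [3, -0.5000-2.5981i, -1.5000+0.8660i, 1, -1.5000-0.8660i, -0.5000+2.5981i]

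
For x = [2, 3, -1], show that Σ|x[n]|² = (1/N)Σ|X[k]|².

Time domain:
Σ|x[n]|² = |2|² + |3|² + |-1|² = 14.0000

Frequency domain:
(1/3)Σ|X[k]|² = (1/3)(|4|² + |1.0000-3.4641i|² + |1.0000+3.4641i|²) = (1/3)·42.0000 = 14.0000

Both sides agree, confirming Parseval's theorem.

Σ|x[n]|² = (1/N)Σ|X[k]|² = 14.0000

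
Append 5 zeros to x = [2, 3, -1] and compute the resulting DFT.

Original 3-point DFT: [4, 1.0000-3.4641i, 1.0000+3.4641i]
Zero-padded 8-point DFT provides frequency interpolation.

DFT_8([x, 0, ...]) = [4, 4.1213-1.1213i, 3-3i, -0.1213-3.1213i, -2, -0.1213+3.1213i, 3+3i, 4.1213+1.1213i]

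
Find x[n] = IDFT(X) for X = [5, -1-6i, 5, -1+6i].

x[n] = (1/4) Σ(k=0 to 3) X[k] · e^(2πikn/4)

Computing each x[n]:
x[0] = 2
x[1] = 3
x[2] = 3
x[3] = -3

x = [2, 3, 3, -3]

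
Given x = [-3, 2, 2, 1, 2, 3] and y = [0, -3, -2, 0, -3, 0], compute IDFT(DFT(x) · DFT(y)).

(x ⊛ y)[n] = Σ(m=0 to 5) x[m] · y[(n-m) mod 6]

Computing each output sample:
(x ⊛ y)[0] = -19
(x ⊛ y)[1] = 0
(x ⊛ y)[2] = -6
(x ⊛ y)[3] = -19
(x ⊛ y)[4] = 2
(x ⊛ y)[5] = -14

x ⊛ y = [-19, 0, -6, -19, 2, -14]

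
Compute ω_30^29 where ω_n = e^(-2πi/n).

ω_30^29 = e^(-2πi·29/30)
= cos(-2π·29/30) + i·sin(-2π·29/30)
= cos(-58π/30) + i·sin(-58π/30)

ω_30^29 = cos(-58π/30) + i·sin(-58π/30) = 0.9781+0.2079i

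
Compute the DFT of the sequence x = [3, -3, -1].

X[k] = Σ(n=0 to 2) x[n] · ω_3^(nk)
where ω_3 = e^(-2πi/3)

Computing each X[k]:
X[0] = -1
X[1] = 5.0000+1.7321i
X[2] = 5.0000-1.7321i

X = [-1, 5.0000+1.7321i, 5.0000-1.7321i]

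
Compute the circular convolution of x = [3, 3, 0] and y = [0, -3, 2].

(x ⊛ y)[n] = Σ(m=0 to 2) x[m] · y[(n-m) mod 3]

Computing each output sample:
(x ⊛ y)[0] = 6
(x ⊛ y)[1] = -9
(x ⊛ y)[2] = -3

x ⊛ y = [6, -9, -3]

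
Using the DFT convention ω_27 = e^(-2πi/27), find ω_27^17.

ω_27^17 = e^(-2πi·17/27)
= cos(-2π·17/27) + i·sin(-2π·17/27)
= cos(-34π/27) + i·sin(-34π/27)

ω_27^17 = cos(-34π/27) + i·sin(-34π/27) = -0.6862+0.7274i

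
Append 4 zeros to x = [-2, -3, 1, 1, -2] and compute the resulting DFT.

Original 5-point DFT: [-5, -5.1631+0.9511i, 2.6631+0.5878i, 2.6631-0.5878i, -5.1631-0.9511i]
Zero-padded 9-point DFT provides frequency interpolation.

DFT_9([x, 0, ...]) = [-5, -2.7451+0.7616i, -5.4927+2.1929i, 1.0000+5.1962i, 0.7378-1.1668i, 0.7378+1.1668i, 1.0000-5.1962i, -5.4927-2.1929i, -2.7451-0.7616i]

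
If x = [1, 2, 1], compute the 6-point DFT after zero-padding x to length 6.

Original 3-point DFT: [4, -0.5000-0.8660i, -0.5000+0.8660i]
Zero-padded 6-point DFT provides frequency interpolation.

DFT_6([x, 0, ...]) = [4, 1.5000-2.5981i, -0.5000-0.8660i, 0, -0.5000+0.8660i, 1.5000+2.5981i]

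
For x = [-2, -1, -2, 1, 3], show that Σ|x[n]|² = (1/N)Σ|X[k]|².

Time domain:
Σ|x[n]|² = |-2|² + |-1|² + |-2|² + |1|² + |3|² = 19.0000

Frequency domain:
(1/5)Σ|X[k]|² = (1/5)(|-1|² + |-0.5729+5.5676i|² + |-3.9271-0.5020i|² + |-3.9271+0.5020i|² + |-0.5729-5.5676i|²) = (1/5)·95.0000 = 19.0000

Both sides agree, confirming Parseval's theorem.

Σ|x[n]|² = (1/N)Σ|X[k]|² = 19.0000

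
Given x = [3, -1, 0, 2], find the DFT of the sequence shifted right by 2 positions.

Time shift by 2: X_shifted[k] = ω_4^(2k) · X[k]
Shifted x = [0, 2, 3, -1]

DFT(x[n-2]) = [4, -3-3i, 2, -3+3i]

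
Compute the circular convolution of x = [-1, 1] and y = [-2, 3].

(x ⊛ y)[n] = Σ(m=0 to 1) x[m] · y[(n-m) mod 2]

Computing each output sample:
(x ⊛ y)[0] = 5
(x ⊛ y)[1] = -5

x ⊛ y = [5, -5]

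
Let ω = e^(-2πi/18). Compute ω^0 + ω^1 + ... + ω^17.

Sum of all nth roots of unity equals 0 for n > 1 (geometric series with r ≠ 1).

0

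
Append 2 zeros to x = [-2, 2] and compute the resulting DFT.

Original 2-point DFT: [0, -4]
Zero-padded 4-point DFT provides frequency interpolation.

DFT_4([x, 0, ...]) = [0, -2-2i, -4, -2+2i]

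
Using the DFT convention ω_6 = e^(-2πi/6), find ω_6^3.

ω_6^3 = e^(-2πi·3/6)
= cos(-2π·3/6) + i·sin(-2π·3/6)
= cos(-6π/6) + i·sin(-6π/6)

ω_6^3 = cos(-6π/6) + i·sin(-6π/6) = -1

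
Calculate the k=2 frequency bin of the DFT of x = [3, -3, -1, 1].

X[2] = Σ(n=0 to 3) x[n] · ω_4^(2n) where ω_4 = e^(-2πi/4)
= (3)·ω_4^0 + (-3)·ω_4^2 + (-1)·ω_4^4 + (1)·ω_4^6

X[2] = 4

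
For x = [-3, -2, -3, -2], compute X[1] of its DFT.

X[1] = Σ(n=0 to 3) x[n] · ω_4^(1n) where ω_4 = e^(-2πi/4)
= (-3)·ω_4^0 + (-2)·ω_4^1 + (-3)·ω_4^2 + (-2)·ω_4^3

X[1] = 0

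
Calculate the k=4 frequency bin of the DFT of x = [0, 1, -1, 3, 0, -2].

X[4] = Σ(n=0 to 5) x[n] · ω_6^(4n) where ω_6 = e^(-2πi/6)
= (0)·ω_6^0 + (1)·ω_6^4 + (-1)·ω_6^8 + (3)·ω_6^12 + (0)·ω_6^16 + (-2)·ω_6^20

X[4] = 4.0000+3.4641i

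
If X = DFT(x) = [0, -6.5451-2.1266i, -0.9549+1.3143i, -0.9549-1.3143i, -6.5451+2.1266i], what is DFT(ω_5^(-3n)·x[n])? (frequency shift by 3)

Modulation property: DFT(ω_5^(-3n)·x[n]) = X[(k-3) mod 5], so circularly shift X by 3 positions.

X[k-3] = [-0.9549+1.3143i, -0.9549-1.3143i, -6.5451+2.1266i, 0, -6.5451-2.1266i]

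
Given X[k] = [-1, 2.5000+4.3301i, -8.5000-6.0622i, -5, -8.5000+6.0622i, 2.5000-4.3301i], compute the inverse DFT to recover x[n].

x[n] = (1/6) Σ(k=0 to 5) X[k] · e^(2πikn/6)

Computing each x[n]:
x[0] = -3
x[1] = 3
x[2] = -3
x[3] = -3
x[4] = 3
x[5] = 2

x = [-3, 3, -3, -3, 3, 2]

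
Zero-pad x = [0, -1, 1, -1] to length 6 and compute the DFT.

Original 4-point DFT: [-1, -1, 3, -1]
Zero-padded 6-point DFT provides frequency interpolation.

DFT_6([x, 0, ...]) = [-1, 0, -1.0000+1.7321i, 3, -1.0000-1.7321i, 0]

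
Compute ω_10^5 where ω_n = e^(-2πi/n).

ω_10^5 = e^(-2πi·5/10)
= cos(-2π·5/10) + i·sin(-2π·5/10)
= cos(-10π/10) + i·sin(-10π/10)

ω_10^5 = cos(-10π/10) + i·sin(-10π/10) = -1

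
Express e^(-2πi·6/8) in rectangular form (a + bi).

ω_8^6 = e^(-2πi·6/8)
= cos(-2π·6/8) + i·sin(-2π·6/8)
= cos(-12π/8) + i·sin(-12π/8)

ω_8^6 = cos(-12π/8) + i·sin(-12π/8) = 1i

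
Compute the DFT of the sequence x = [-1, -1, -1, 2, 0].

X[k] = Σ(n=0 to 4) x[n] · ω_5^(nk)
where ω_5 = e^(-2πi/5)

Computing each X[k]:
X[0] = -1
X[1] = -2.1180+2.7144i
X[2] = 0.1180-2.2654i
X[3] = 0.1180+2.2654i
X[4] = -2.1180-2.7144i

X = [-1, -2.1180+2.7144i, 0.1180-2.2654i, 0.1180+2.2654i, -2.1180-2.7144i]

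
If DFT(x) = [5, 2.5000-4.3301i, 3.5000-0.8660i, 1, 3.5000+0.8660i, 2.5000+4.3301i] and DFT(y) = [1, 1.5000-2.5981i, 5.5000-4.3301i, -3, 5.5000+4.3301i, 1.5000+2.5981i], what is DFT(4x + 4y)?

By linearity: DFT(4x + 4y) = 4·DFT(x) + 4·DFT(y)
= 4·[5, 2.5000-4.3301i, 3.5000-0.8660i, 1, 3.5000+0.8660i, 2.5000+4.3301i] + 4·[1, 1.5000-2.5981i, 5.5000-4.3301i, -3, 5.5000+4.3301i, 1.5000+2.5981i]

Computing element-wise:
Z[0] = 4·(5) + 4·(1) = 24
Z[1] = 4·(2.5000-4.3301i) + 4·(1.5000-2.5981i) = 16.0000-27.7128i
Z[2] = 4·(3.5000-0.8660i) + 4·(5.5000-4.3301i) = 36.0000-20.7844i
Z[3] = 4·(1) + 4·(-3) = -8
Z[4] = 4·(3.5000+0.8660i) + 4·(5.5000+4.3301i) = 36.0000+20.7844i
Z[5] = 4·(2.5000+4.3301i) + 4·(1.5000+2.5981i) = 16.0000+27.7128i

DFT(4x + 4y) = 4·X + 4·Y = [24, 16.0000-27.7128i, 36.0000-20.7844i, -8, 36.0000+20.7844i, 16.0000+27.7128i]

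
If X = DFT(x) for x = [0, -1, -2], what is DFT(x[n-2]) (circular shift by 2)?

Time shift by 2: X_shifted[k] = ω_3^(2k) · X[k]
Shifted x = [-1, -2, 0]

DFT(x[n-2]) = [-3, 1.7321i, -1.7321i]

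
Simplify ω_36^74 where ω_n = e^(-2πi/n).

Since ω_36^36 = 1, powers reduce modulo 36.
74 mod 36 = 2
So ω_36^74 = ω_36^2 = e^(-2πi·2/36)

ω_36^74 = ω_36^2 = 0.9397-0.3420i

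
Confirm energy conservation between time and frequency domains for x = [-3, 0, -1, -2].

Time domain:
Σ|x[n]|² = |-3|² + |0|² + |-1|² + |-2|² = 14.0000

Frequency domain:
(1/4)Σ|X[k]|² = (1/4)(|-6|² + |-2-2i|² + |-2|² + |-2+2i|²) = (1/4)·56.0000 = 14.0000

Both sides agree, confirming Parseval's theorem.

Σ|x[n]|² = (1/N)Σ|X[k]|² = 14.0000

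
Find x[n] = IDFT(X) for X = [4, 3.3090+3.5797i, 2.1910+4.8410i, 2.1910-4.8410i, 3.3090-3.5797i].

x[n] = (1/5) Σ(k=0 to 4) X[k] · e^(2πikn/5)

Computing each x[n]:
x[0] = 3
x[1] = -2
x[2] = 1
x[3] = -1
x[4] = 3

x = [3, -2, 1, -1, 3]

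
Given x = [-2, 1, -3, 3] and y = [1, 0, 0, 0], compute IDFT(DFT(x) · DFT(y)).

(x ⊛ y)[n] = Σ(m=0 to 3) x[m] · y[(n-m) mod 4]

Computing each output sample:
(x ⊛ y)[0] = -2
(x ⊛ y)[1] = 1
(x ⊛ y)[2] = -3
(x ⊛ y)[3] = 3

x ⊛ y = [-2, 1, -3, 3]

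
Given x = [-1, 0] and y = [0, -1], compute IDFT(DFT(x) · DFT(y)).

(x ⊛ y)[n] = Σ(m=0 to 1) x[m] · y[(n-m) mod 2]

Computing each output sample:
(x ⊛ y)[0] = 0
(x ⊛ y)[1] = 1

x ⊛ y = [0, 1]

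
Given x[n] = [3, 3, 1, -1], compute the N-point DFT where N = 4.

X[k] = Σ(n=0 to 3) x[n] · ω_4^(nk)
where ω_4 = e^(-2πi/4)

Computing each X[k]:
X[0] = 6
X[1] = 2-4i
X[2] = 2
X[3] = 2+4i

X = [6, 2-4i, 2, 2+4i]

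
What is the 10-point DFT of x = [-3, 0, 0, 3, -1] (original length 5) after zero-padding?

Original 5-point DFT: [-1, -5.7361+0.8123i, -1.2639-3.4410i, -1.2639+3.4410i, -5.7361-0.8123i]
Zero-padded 10-point DFT provides frequency interpolation.

DFT_10([x, 0, ...]) = [-1, -3.1180-2.2654i, -5.7361+0.8123i, -0.8820+2.7144i, -1.2639-3.4410i, -7, -1.2639+3.4410i, -0.8820-2.7144i, -5.7361-0.8123i, -3.1180+2.2654i]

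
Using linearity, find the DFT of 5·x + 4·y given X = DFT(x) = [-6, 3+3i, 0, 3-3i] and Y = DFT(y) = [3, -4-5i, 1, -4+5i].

By linearity: DFT(5x + 4y) = 5·DFT(x) + 4·DFT(y)
= 5·[-6, 3+3i, 0, 3-3i] + 4·[3, -4-5i, 1, -4+5i]

Computing element-wise:
Z[0] = 5·(-6) + 4·(3) = -18
Z[1] = 5·(3+3i) + 4·(-4-5i) = -1-5i
Z[2] = 5·(0) + 4·(1) = 4
Z[3] = 5·(3-3i) + 4·(-4+5i) = -1+5i

DFT(5x + 4y) = 5·X + 4·Y = [-18, -1-5i, 4, -1+5i]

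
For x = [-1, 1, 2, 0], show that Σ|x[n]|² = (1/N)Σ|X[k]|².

Time domain:
Σ|x[n]|² = |-1|² + |1|² + |2|² + |0|² = 6.0000

Frequency domain:
(1/4)Σ|X[k]|² = (1/4)(|2|² + |-3-1i|² + |0|² + |-3+1i|²) = (1/4)·24.0000 = 6.0000

Both sides agree, confirming Parseval's theorem.

Σ|x[n]|² = (1/N)Σ|X[k]|² = 6.0000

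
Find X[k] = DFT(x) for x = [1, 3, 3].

X[k] = Σ(n=0 to 2) x[n] · ω_3^(nk)
where ω_3 = e^(-2πi/3)

Computing each X[k]:
X[0] = 7
X[1] = -2
X[2] = -2

X = [7, -2, -2]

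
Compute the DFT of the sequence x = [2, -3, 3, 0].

X[k] = Σ(n=0 to 3) x[n] · ω_4^(nk)
where ω_4 = e^(-2πi/4)

Computing each X[k]:
X[0] = 2
X[1] = -1+3i
X[2] = 8
X[3] = -1-3i

X = [2, -1+3i, 8, -1-3i]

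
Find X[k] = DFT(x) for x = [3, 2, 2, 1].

X[k] = Σ(n=0 to 3) x[n] · ω_4^(nk)
where ω_4 = e^(-2πi/4)

Computing each X[k]:
X[0] = 8
X[1] = 1-1i
X[2] = 2
X[3] = 1+1i

X = [8, 1-1i, 2, 1+1i]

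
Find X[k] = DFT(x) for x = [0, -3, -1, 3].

X[k] = Σ(n=0 to 3) x[n] · ω_4^(nk)
where ω_4 = e^(-2πi/4)

Computing each X[k]:
X[0] = -1
X[1] = 1+6i
X[2] = -1
X[3] = 1-6i

X = [-1, 1+6i, -1, 1-6i]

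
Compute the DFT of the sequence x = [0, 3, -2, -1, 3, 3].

X[k] = Σ(n=0 to 5) x[n] · ω_6^(nk)
where ω_6 = e^(-2πi/6)

Computing each X[k]:
X[0] = 6
X[1] = 3.5000+4.3301i
X[2] = -4.5000-4.3301i
X[3] = -4
X[4] = -4.5000+4.3301i
X[5] = 3.5000-4.3301i

X = [6, 3.5000+4.3301i, -4.5000-4.3301i, -4, -4.5000+4.3301i, 3.5000-4.3301i]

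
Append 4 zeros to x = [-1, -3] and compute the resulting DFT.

Original 2-point DFT: [-4, 2]
Zero-padded 6-point DFT provides frequency interpolation.

DFT_6([x, 0, ...]) = [-4, -2.5000+2.5981i, 0.5000+2.5981i, 2, 0.5000-2.5981i, -2.5000-2.5981i]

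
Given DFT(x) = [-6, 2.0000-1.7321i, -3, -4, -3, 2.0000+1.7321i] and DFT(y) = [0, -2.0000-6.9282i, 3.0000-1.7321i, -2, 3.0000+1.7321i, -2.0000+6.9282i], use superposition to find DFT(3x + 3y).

By linearity: DFT(3x + 3y) = 3·DFT(x) + 3·DFT(y)
= 3·[-6, 2.0000-1.7321i, -3, -4, -3, 2.0000+1.7321i] + 3·[0, -2.0000-6.9282i, 3.0000-1.7321i, -2, 3.0000+1.7321i, -2.0000+6.9282i]

Computing element-wise:
Z[0] = 3·(-6) + 3·(0) = -18
Z[1] = 3·(2.0000-1.7321i) + 3·(-2.0000-6.9282i) = -25.9809i
Z[2] = 3·(-3) + 3·(3.0000-1.7321i) = -5.1963i
Z[3] = 3·(-4) + 3·(-2) = -18
Z[4] = 3·(-3) + 3·(3.0000+1.7321i) = 5.1963i
Z[5] = 3·(2.0000+1.7321i) + 3·(-2.0000+6.9282i) = 25.9809i

DFT(3x + 3y) = 3·X + 3·Y = [-18, -25.9809i, -5.1963i, -18, 5.1963i, 25.9809i]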